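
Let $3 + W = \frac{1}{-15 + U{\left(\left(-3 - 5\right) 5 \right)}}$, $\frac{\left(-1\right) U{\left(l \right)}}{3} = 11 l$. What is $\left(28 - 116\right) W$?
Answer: $\frac{344432}{1305} \approx 263.93$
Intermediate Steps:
$U{\left(l \right)} = - 33 l$ ($U{\left(l \right)} = - 3 \cdot 11 l = - 33 l$)
$W = - \frac{3914}{1305}$ ($W = -3 + \frac{1}{-15 - 33 \left(-3 - 5\right) 5} = -3 + \frac{1}{-15 - 33 \left(\left(-8\right) 5\right)} = -3 + \frac{1}{-15 - -1320} = -3 + \frac{1}{-15 + 1320} = -3 + \frac{1}{1305} = - \frac{3914}{1305} \approx -2.9992$)
$\left(28 - 116\right) W = \left(28 - 116\right) \left(- \frac{3914}{1305}\right) = \left(-88\right) \left(- \frac{3914}{1305}\right) = \frac{344432}{1305}$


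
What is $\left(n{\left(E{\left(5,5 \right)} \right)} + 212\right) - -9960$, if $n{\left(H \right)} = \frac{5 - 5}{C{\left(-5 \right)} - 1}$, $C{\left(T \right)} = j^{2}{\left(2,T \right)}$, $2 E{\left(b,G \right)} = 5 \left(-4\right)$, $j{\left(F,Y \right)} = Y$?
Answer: $10172$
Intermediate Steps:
$E{\left(b,G \right)} = -10$ ($E{\left(b,G \right)} = \frac{5 \left(-4\right)}{2} = \frac{1}{2} \left(-20\right) = -10$)
$C{\left(T \right)} = T^{2}$
$n{\left(H \right)} = 0$ ($n{\left(H \right)} = \frac{5 - 5}{\left(-5\right)^{2} - 1} = \frac{0}{25 - 1} = \frac{0}{24} = 0 \cdot \frac{1}{24} = 0$)
$\left(n{\left(E{\left(5,5 \right)} \right)} + 212\right) - -9960 = \left(0 + 212\right) - -9960 = 212 + 9960 = 10172$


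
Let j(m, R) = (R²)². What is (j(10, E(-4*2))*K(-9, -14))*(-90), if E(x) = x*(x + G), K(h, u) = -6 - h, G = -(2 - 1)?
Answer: -7255941120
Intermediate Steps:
G = -1 (G = -1*1 = -1)
E(x) = x*(-1 + x) (E(x) = x*(x - 1) = x*(-1 + x))
j(m, R) = R⁴
(j(10, E(-4*2))*K(-9, -14))*(-90) = (((-4*2)*(-1 - 4*2))⁴*(-6 - 1*(-9)))*(-90) = ((-8*(-1 - 8))⁴*(-6 + 9))*(-90) = ((-8*(-9))⁴*3)*(-90) = (72⁴*3)*(-90) = (26873856*3)*(-90) = 80621568*(-90) = -7255941120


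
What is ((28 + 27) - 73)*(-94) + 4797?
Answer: 6489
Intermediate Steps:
((28 + 27) - 73)*(-94) + 4797 = (55 - 73)*(-94) + 4797 = -18*(-94) + 4797 = 1692 + 4797 = 6489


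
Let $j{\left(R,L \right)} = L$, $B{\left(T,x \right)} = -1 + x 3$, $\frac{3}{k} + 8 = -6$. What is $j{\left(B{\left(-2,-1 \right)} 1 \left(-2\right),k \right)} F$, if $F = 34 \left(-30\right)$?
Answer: $\frac{1530}{7} \approx 218.57$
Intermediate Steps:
$k = - \frac{3}{14}$ ($k = \frac{3}{-8 - 6} = \frac{3}{-14} = 3 \left(- \frac{1}{14}\right) = - \frac{3}{14} \approx -0.21429$)
$B{\left(T,x \right)} = -1 + 3 x$
$F = -1020$
$j{\left(B{\left(-2,-1 \right)} 1 \left(-2\right),k \right)} F = \left(- \frac{3}{14}\right) \left(-1020\right) = \frac{1530}{7}$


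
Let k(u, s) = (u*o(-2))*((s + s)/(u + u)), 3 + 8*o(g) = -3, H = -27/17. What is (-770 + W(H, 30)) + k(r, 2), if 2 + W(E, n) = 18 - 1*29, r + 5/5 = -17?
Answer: -1569/2 ≈ -784.50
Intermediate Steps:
r = -18 (r = -1 - 17 = -18)
H = -27/17 (H = -27*1/17 = -27/17 ≈ -1.5882)
W(E, n) = -13 (W(E, n) = -2 + (18 - 1*29) = -2 + (18 - 29) = -2 - 11 = -13)
o(g) = -3/4 (o(g) = -3/8 + (1/8)*(-3) = -3/8 - 3/8 = -3/4)
k(u, s) = -3*s/4 (k(u, s) = (u*(-3/4))*((s + s)/(u + u)) = (-3*u/4)*((2*s)/((2*u))) = (-3*u/4)*((2*s)*(1/(2*u))) = (-3*u/4)*(s/u) = -3*s/4)
(-770 + W(H, 30)) + k(r, 2) = (-770 - 13) - 3/4*2 = -783 - 3/2 = -1569/2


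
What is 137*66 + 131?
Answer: 9173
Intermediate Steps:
137*66 + 131 = 9042 + 131 = 9173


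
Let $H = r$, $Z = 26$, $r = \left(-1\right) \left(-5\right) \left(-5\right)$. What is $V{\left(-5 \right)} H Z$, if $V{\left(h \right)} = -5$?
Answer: $3250$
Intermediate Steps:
$r = -25$ ($r = 5 \left(-5\right) = -25$)
$H = -25$
$V{\left(-5 \right)} H Z = \left(-5\right) \left(-25\right) 26 = 125 \cdot 26 = 3250$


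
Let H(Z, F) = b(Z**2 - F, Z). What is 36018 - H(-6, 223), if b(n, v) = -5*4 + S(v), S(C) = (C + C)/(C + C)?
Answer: 36037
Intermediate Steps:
S(C) = 1 (S(C) = (2*C)/((2*C)) = (2*C)*(1/(2*C)) = 1)
b(n, v) = -19 (b(n, v) = -5*4 + 1 = -20 + 1 = -19)
H(Z, F) = -19
36018 - H(-6, 223) = 36018 - 1*(-19) = 36018 + 19 = 36037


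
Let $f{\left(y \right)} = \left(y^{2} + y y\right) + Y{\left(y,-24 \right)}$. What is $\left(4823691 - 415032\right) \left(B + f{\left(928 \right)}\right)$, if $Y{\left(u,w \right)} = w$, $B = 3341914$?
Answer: $22326586610022$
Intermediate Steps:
$f{\left(y \right)} = -24 + 2 y^{2}$ ($f{\left(y \right)} = \left(y^{2} + y y\right) - 24 = \left(y^{2} + y^{2}\right) - 24 = 2 y^{2} - 24 = -24 + 2 y^{2}$)
$\left(4823691 - 415032\right) \left(B + f{\left(928 \right)}\right) = \left(4823691 - 415032\right) \left(3341914 - \left(24 - 2 \cdot 928^{2}\right)\right) = 4408659 \left(3341914 + \left(-24 + 2 \cdot 861184\right)\right) = 4408659 \left(3341914 + \left(-24 + 1722368\right)\right) = 4408659 \left(3341914 + 1722344\right) = 4408659 \cdot 5064258 = 22326586610022$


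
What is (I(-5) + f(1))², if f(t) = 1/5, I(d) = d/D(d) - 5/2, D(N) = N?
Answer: 169/100 ≈ 1.6900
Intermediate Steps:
I(d) = -3/2 (I(d) = d/d - 5/2 = 1 - 5*½ = 1 - 5/2 = -3/2)
f(t) = ⅕
(I(-5) + f(1))² = (-3/2 + ⅕)² = (-13/10)² = 169/100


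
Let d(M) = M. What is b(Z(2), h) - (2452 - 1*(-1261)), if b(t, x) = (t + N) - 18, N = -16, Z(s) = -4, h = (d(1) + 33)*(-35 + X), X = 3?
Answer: -3751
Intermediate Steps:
h = -1088 (h = (1 + 33)*(-35 + 3) = 34*(-32) = -1088)
b(t, x) = -34 + t (b(t, x) = (t - 16) - 18 = (-16 + t) - 18 = -34 + t)
b(Z(2), h) - (2452 - 1*(-1261)) = (-34 - 4) - (2452 - 1*(-1261)) = -38 - (2452 + 1261) = -38 - 1*3713 = -38 - 3713 = -3751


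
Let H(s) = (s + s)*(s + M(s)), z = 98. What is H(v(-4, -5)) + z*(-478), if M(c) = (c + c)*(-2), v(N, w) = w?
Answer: -46994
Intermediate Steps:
M(c) = -4*c (M(c) = (2*c)*(-2) = -4*c)
H(s) = -6*s**2 (H(s) = (s + s)*(s - 4*s) = (2*s)*(-3*s) = -6*s**2)
H(v(-4, -5)) + z*(-478) = -6*(-5)**2 + 98*(-478) = -6*25 - 46844 = -150 - 46844 = -46994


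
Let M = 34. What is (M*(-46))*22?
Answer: -34408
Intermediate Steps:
(M*(-46))*22 = (34*(-46))*22 = -1564*22 = -34408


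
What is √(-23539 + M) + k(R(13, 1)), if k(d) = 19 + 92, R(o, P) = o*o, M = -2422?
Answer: 111 + I*√25961 ≈ 111.0 + 161.12*I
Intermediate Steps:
R(o, P) = o²
k(d) = 111
√(-23539 + M) + k(R(13, 1)) = √(-23539 - 2422) + 111 = √(-25961) + 111 = I*√25961 + 111 = 111 + I*√25961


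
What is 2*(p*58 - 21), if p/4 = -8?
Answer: -3754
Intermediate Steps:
p = -32 (p = 4*(-8) = -32)
2*(p*58 - 21) = 2*(-32*58 - 21) = 2*(-1856 - 21) = 2*(-1877) = -3754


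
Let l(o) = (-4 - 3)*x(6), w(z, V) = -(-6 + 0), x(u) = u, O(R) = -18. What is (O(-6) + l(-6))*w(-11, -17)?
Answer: -360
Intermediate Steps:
w(z, V) = 6 (w(z, V) = -1*(-6) = 6)
l(o) = -42 (l(o) = (-4 - 3)*6 = -7*6 = -42)
(O(-6) + l(-6))*w(-11, -17) = (-18 - 42)*6 = -60*6 = -360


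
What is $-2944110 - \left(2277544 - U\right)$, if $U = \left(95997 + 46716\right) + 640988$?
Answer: $-4437953$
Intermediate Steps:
$U = 783701$ ($U = 142713 + 640988 = 783701$)
$-2944110 - \left(2277544 - U\right) = -2944110 - \left(2277544 - 783701\right) = -2944110 - 1493843 = -4437953$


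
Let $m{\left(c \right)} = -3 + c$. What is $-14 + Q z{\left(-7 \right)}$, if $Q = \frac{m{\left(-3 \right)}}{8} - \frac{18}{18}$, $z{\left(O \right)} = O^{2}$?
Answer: $- \frac{399}{4} \approx -99.75$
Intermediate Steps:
$Q = - \frac{7}{4}$ ($Q = \frac{-3 - 3}{8} - \frac{18}{18} = \left(-6\right) \frac{1}{8} - 1 = - \frac{3}{4} - 1 = - \frac{7}{4} \approx -1.75$)
$-14 + Q z{\left(-7 \right)} = -14 - \frac{7 \left(-7\right)^{2}}{4} = -14 - \frac{343}{4} = - \frac{399}{4}$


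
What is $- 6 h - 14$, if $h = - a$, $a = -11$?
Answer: $-80$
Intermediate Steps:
$h = 11$ ($h = \left(-1\right) \left(-11\right) = 11$)
$- 6 h - 14 = \left(-6\right) 11 - 14 = -66 - 14 = -80$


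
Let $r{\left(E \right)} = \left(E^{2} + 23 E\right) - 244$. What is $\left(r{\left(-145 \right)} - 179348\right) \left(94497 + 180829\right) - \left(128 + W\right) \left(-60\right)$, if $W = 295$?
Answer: $-44575804672$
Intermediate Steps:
$r{\left(E \right)} = -244 + E^{2} + 23 E$
$\left(r{\left(-145 \right)} - 179348\right) \left(94497 + 180829\right) - \left(128 + W\right) \left(-60\right) = \left(\left(-244 + \left(-145\right)^{2} + 23 \left(-145\right)\right) - 179348\right) \left(94497 + 180829\right) - \left(128 + 295\right) \left(-60\right) = \left(\left(-244 + 21025 - 3335\right) - 179348\right) 275326 - 423 \left(-60\right) = \left(17446 - 179348\right) 275326 - -25380 = \left(-161902\right) 275326 + 25380 = -44575830052 + 25380 = -44575804672$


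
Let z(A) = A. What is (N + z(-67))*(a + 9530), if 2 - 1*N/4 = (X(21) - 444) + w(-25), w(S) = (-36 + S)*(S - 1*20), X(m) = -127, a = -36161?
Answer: 233154405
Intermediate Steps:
w(S) = (-36 + S)*(-20 + S) (w(S) = (-36 + S)*(S - 20) = (-36 + S)*(-20 + S))
N = -8688 (N = 8 - 4*((-127 - 444) + (720 + (-25)**2 - 56*(-25))) = 8 - 4*(-571 + (720 + 625 + 1400)) = 8 - 4*(-571 + 2745) = 8 - 4*2174 = 8 - 8696 = -8688)
(N + z(-67))*(a + 9530) = (-8688 - 67)*(-36161 + 9530) = -8755*(-26631) = 233154405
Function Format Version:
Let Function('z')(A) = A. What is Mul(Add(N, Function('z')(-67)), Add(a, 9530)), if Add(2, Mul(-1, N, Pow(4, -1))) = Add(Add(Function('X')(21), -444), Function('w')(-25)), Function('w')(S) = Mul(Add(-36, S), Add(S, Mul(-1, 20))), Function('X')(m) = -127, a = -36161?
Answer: 233154405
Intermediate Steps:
Function('w')(S) = Mul(Add(-36, S), Add(-20, S)) (Function('w')(S) = Mul(Add(-36, S), Add(S, -20)) = Mul(Add(-36, S), Add(-20, S)))
N = -8688 (N = Add(8, Mul(-4, Add(Add(-127, -444), Add(720, Pow(-25, 2), Mul(-56, -25))))) = Add(8, Mul(-4, Add(-571, Add(720, 625, 1400)))) = Add(8, Mul(-4, Add(-571, 2745))) = Add(8, Mul(-4, 2174)) = Add(8, -8696) = -8688)
Mul(Add(N, Function('z')(-67)), Add(a, 9530)) = Mul(Add(-8688, -67), Add(-36161, 9530)) = Mul(-8755, -26631) = 233154405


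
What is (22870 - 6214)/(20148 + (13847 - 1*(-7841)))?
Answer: 4164/10459 ≈ 0.39813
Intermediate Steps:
(22870 - 6214)/(20148 + (13847 - 1*(-7841))) = 16656/(20148 + (13847 + 7841)) = 16656/(20148 + 21688) = 16656/41836 = 16656*(1/41836) = 4164/10459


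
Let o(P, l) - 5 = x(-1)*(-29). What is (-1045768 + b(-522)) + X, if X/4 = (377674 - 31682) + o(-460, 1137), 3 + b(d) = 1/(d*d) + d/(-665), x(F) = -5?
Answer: 61390788799733/181201860 ≈ 3.3880e+5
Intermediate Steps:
b(d) = -3 + d⁻² - d/665 (b(d) = -3 + (1/(d*d) + d/(-665)) = -3 + (d⁻² + d*(-1/665)) = -3 + (d⁻² - d/665) = -3 + d⁻² - d/665)
o(P, l) = 150 (o(P, l) = 5 - 5*(-29) = 5 + 145 = 150)
X = 1384568 (X = 4*((377674 - 31682) + 150) = 4*(345992 + 150) = 4*346142 = 1384568)
(-1045768 + b(-522)) + X = (-1045768 + (-3 + (-522)⁻² - 1/665*(-522))) + 1384568 = (-1045768 + (-3 + 1/272484 + 522/665)) + 1384568 = (-1045768 - 401368267/181201860) + 1384568 = -189495508096747/181201860 + 1384568 = 61390788799733/181201860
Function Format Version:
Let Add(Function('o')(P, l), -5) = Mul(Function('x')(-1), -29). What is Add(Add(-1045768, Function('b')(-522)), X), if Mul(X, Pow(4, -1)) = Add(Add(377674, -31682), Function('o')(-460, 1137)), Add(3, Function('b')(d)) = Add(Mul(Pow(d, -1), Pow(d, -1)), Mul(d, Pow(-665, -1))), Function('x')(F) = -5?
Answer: Rational(61390788799733, 181201860) ≈ 3.3880e+5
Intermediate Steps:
Function('b')(d) = Add(-3, Pow(d, -2), Mul(Rational(-1, 665), d)) (Function('b')(d) = Add(-3, Add(Mul(Pow(d, -1), Pow(d, -1)), Mul(d, Pow(-665, -1)))) = Add(-3, Add(Pow(d, -2), Mul(d, Rational(-1, 665)))) = Add(-3, Add(Pow(d, -2), Mul(Rational(-1, 665), d))) = Add(-3, Pow(d, -2), Mul(Rational(-1, 665), d)))
Function('o')(P, l) = 150 (Function('o')(P, l) = Add(5, Mul(-5, -29)) = Add(5, 145) = 150)
X = 1384568 (X = Mul(4, Add(Add(377674, -31682), 150)) = Mul(4, Add(345992, 150)) = Mul(4, 346142) = 1384568)
Add(Add(-1045768, Function('b')(-522)), X) = Add(Add(-1045768, Add(-3, Pow(-522, -2), Mul(Rational(-1, 665), -522))), 1384568) = Add(Add(-1045768, Add(-3, Rational(1, 272484), Rational(522, 665))), 1384568) = Add(Add(-1045768, Rational(-401368267, 181201860)), 1384568) = Add(Rational(-189495508096747, 181201860), 1384568) = Rational(61390788799733, 181201860)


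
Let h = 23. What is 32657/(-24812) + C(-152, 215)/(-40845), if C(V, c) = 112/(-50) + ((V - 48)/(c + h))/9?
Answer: -35712957388363/27135020398500 ≈ -1.3161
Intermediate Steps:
C(V, c) = -56/25 + (-48 + V)/(9*(23 + c)) (C(V, c) = 112/(-50) + ((V - 48)/(c + 23))/9 = 112*(-1/50) + ((-48 + V)/(23 + c))*(1/9) = -56/25 + ((-48 + V)/(23 + c))*(1/9) = -56/25 + (-48 + V)/(9*(23 + c)))
32657/(-24812) + C(-152, 215)/(-40845) = 32657/(-24812) + ((-12792 - 504*215 + 25*(-152))/(225*(23 + 215)))/(-40845) = 32657*(-1/24812) + ((1/225)*(-12792 - 108360 - 3800)/238)*(-1/40845) = -32657/24812 + ((1/225)*(1/238)*(-124952))*(-1/40845) = -32657/24812 - 62476/26775*(-1/40845) = -32657/24812 + 62476/1093624875 = -35712957388363/27135020398500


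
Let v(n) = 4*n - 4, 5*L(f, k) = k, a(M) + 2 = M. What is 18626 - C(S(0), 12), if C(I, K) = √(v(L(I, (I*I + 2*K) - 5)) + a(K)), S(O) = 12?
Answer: 18626 - √3410/5 ≈ 18614.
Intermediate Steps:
a(M) = -2 + M
L(f, k) = k/5
v(n) = -4 + 4*n
C(I, K) = √(-10 + 4*I²/5 + 13*K/5) (C(I, K) = √((-4 + 4*(((I*I + 2*K) - 5)/5)) + (-2 + K)) = √((-4 + 4*(((I² + 2*K) - 5)/5)) + (-2 + K)) = √((-4 + 4*((-5 + I² + 2*K)/5)) + (-2 + K)) = √((-4 + 4*(-1 + I²/5 + 2*K/5)) + (-2 + K)) = √((-4 + (-4 + 4*I²/5 + 8*K/5)) + (-2 + K)) = √((-8 + 4*I²/5 + 8*K/5) + (-2 + K)) = √(-10 + 4*I²/5 + 13*K/5))
18626 - C(S(0), 12) = 18626 - √(-250 + 20*12² + 65*12)/5 = 18626 - √(-250 + 20*144 + 780)/5 = 18626 - √(-250 + 2880 + 780)/5 = 18626 - √3410/5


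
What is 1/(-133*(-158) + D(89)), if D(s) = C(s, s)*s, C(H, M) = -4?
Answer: 1/20658 ≈ 4.8407e-5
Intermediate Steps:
D(s) = -4*s
1/(-133*(-158) + D(89)) = 1/(-133*(-158) - 4*89) = 1/(21014 - 356) = 1/20658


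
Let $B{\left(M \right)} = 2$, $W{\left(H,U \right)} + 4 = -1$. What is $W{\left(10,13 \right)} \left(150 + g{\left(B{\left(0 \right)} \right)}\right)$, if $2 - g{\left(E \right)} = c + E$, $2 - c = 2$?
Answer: $-750$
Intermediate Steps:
$c = 0$ ($c = 2 - 2 = 0$)
$W{\left(H,U \right)} = -5$ ($W{\left(H,U \right)} = -4 - 1 = -5$)
$g{\left(E \right)} = 2 - E$ ($g{\left(E \right)} = 2 - \left(0 + E\right) = 2 - E$)
$W{\left(10,13 \right)} \left(150 + g{\left(B{\left(0 \right)} \right)}\right) = - 5 \left(150 + \left(2 - 2\right)\right) = - 5 \left(150 + 0\right) = \left(-5\right) 150 = -750$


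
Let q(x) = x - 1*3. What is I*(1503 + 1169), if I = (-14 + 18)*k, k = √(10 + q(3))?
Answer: 10688*√10 ≈ 33798.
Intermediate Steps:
q(x) = -3 + x (q(x) = x - 3 = -3 + x)
k = √10 (k = √(10 + (-3 + 3)) = √(10 + 0) = √10 ≈ 3.1623)
I = 4*√10 (I = (-14 + 18)*√10 = 4*√10 ≈ 12.649)
I*(1503 + 1169) = (4*√10)*(1503 + 1169) = (4*√10)*2672 = 10688*√10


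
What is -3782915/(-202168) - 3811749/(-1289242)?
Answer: 2823853286131/130321738328 ≈ 21.668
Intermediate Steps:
-3782915/(-202168) - 3811749/(-1289242) = -3782915*(-1/202168) - 3811749*(-1/1289242) = 3782915/202168 + 3811749/1289242 = 2823853286131/130321738328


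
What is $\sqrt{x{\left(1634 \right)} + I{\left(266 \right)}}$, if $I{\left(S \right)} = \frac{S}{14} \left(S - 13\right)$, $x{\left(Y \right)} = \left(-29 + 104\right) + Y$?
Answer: $6 \sqrt{181} \approx 80.722$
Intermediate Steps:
$x{\left(Y \right)} = 75 + Y$
$I{\left(S \right)} = \frac{S \left(-13 + S\right)}{14}$ ($I{\left(S \right)} = S \frac{1}{14} \left(-13 + S\right) = \frac{S}{14} \left(-13 + S\right) = \frac{S \left(-13 + S\right)}{14}$)
$\sqrt{x{\left(1634 \right)} + I{\left(266 \right)}} = \sqrt{\left(75 + 1634\right) + \frac{1}{14} \cdot 266 \left(-13 + 266\right)} = \sqrt{1709 + \frac{1}{14} \cdot 266 \cdot 253} = \sqrt{1709 + 4807} = \sqrt{6516} = 6 \sqrt{181}$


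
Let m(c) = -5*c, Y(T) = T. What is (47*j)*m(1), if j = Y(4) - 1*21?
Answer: 3995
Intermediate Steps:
j = -17 (j = 4 - 1*21 = 4 - 21 = -17)
(47*j)*m(1) = (47*(-17))*(-5*1) = -799*(-5) = 3995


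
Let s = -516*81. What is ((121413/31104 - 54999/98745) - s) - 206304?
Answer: -56139305515339/341262720 ≈ -1.6450e+5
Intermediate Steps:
s = -41796
((121413/31104 - 54999/98745) - s) - 206304 = ((121413/31104 - 54999/98745) - 1*(-41796)) - 206304 = ((121413*(1/31104) - 54999*1/98745) + 41796) - 206304 = ((40471/10368 - 18333/32915) + 41796) - 206304 = (1142026421/341262720 + 41796) - 206304 = 14264558671541/341262720 - 206304 = -56139305515339/341262720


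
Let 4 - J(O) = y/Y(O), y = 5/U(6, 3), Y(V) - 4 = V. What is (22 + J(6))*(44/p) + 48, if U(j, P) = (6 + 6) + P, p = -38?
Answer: 269/15 ≈ 17.933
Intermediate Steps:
Y(V) = 4 + V
U(j, P) = 12 + P
y = ⅓ (y = 5/(12 + 3) = 5/15 = 5*(1/15) = ⅓ ≈ 0.33333)
J(O) = 4 - 1/(3*(4 + O))
(22 + J(6))*(44/p) + 48 = (22 + (47 + 12*6)/(3*(4 + 6)))*(44/(-38)) + 48 = (22 + (⅓)*(47 + 72)/10)*(44*(-1/38)) + 48 = (22 + (⅓)*(⅒)*119)*(-22/19) + 48 = (22 + 119/30)*(-22/19) + 48 = (779/30)*(-22/19) + 48 = -451/15 + 48 = 269/15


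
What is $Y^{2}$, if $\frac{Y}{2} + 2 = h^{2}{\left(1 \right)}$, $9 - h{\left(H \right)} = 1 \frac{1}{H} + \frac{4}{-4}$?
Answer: $24964$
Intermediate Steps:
$h{\left(H \right)} = 10 - \frac{1}{H}$ ($h{\left(H \right)} = 9 - \left(1 \frac{1}{H} + \frac{4}{-4}\right) = 9 - \left(\frac{1}{H} + 4 \left(- \frac{1}{4}\right)\right) = 9 - \left(\frac{1}{H} - 1\right) = 9 - \left(-1 + \frac{1}{H}\right) = 9 + \left(1 - \frac{1}{H}\right) = 10 - \frac{1}{H}$)
$Y = 158$ ($Y = -4 + 2 \left(10 - 1^{-1}\right)^{2} = -4 + 2 \left(10 - 1\right)^{2} = -4 + 2 \cdot 9^{2} = -4 + 2 \cdot 81 = -4 + 162 = 158$)
$Y^{2} = 158^{2} = 24964$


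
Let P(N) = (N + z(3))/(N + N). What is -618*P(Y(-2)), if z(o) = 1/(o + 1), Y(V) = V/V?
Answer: -1545/4 ≈ -386.25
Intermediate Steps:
Y(V) = 1
z(o) = 1/(1 + o)
P(N) = (1/4 + N)/(2*N) (P(N) = (N + 1/(1 + 3))/(N + N) = (N + 1/4)/((2*N)) = (N + 1/4)*(1/(2*N)) = (1/4 + N)*(1/(2*N)) = (1/4 + N)/(2*N))
-618*P(Y(-2)) = -309*(1 + 4*1)/(4*1) = -309*(1 + 4)/4 = -309*5/4 = -618*5/8 = -1545/4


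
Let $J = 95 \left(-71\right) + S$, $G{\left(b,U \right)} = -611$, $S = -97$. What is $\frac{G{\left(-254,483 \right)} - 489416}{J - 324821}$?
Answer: $\frac{490027}{331663} \approx 1.4775$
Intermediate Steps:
$J = -6842$ ($J = 95 \left(-71\right) - 97 = -6745 - 97 = -6842$)
$\frac{G{\left(-254,483 \right)} - 489416}{J - 324821} = \frac{-611 - 489416}{-6842 - 324821} = - \frac{490027}{-331663} = \left(-490027\right) \left(- \frac{1}{331663}\right) = \frac{490027}{331663}$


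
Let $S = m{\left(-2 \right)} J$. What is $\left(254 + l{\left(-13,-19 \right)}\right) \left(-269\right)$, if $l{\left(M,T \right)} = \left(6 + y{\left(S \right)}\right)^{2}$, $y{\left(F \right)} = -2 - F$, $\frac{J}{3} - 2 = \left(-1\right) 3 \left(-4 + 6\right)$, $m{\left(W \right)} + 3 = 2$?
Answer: $-85542$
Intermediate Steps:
$m{\left(W \right)} = -1$ ($m{\left(W \right)} = -3 + 2 = -1$)
$J = -12$ ($J = 6 + 3 \left(-1\right) 3 \left(-4 + 6\right) = 6 + 3 \left(\left(-3\right) 2\right) = 6 + 3 \left(-6\right) = 6 - 18 = -12$)
$S = 12$ ($S = \left(-1\right) \left(-12\right) = 12$)
$l{\left(M,T \right)} = 64$ ($l{\left(M,T \right)} = \left(6 - 14\right)^{2} = \left(-8\right)^{2} = 64$)
$\left(254 + l{\left(-13,-19 \right)}\right) \left(-269\right) = \left(254 + 64\right) \left(-269\right) = 318 \left(-269\right) = -85542$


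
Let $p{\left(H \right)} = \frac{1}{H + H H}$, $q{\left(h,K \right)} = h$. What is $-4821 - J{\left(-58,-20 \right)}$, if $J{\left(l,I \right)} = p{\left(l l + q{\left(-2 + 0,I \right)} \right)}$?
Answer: $- \frac{54508183327}{11306406} \approx -4821.0$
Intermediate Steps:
$p{\left(H \right)} = \frac{1}{H + H^{2}}$
$J{\left(l,I \right)} = \frac{1}{\left(-1 + l^{2}\right) \left(-2 + l^{2}\right)}$ ($J{\left(l,I \right)} = \frac{1}{\left(l l + \left(-2 + 0\right)\right) \left(1 + \left(l l + \left(-2 + 0\right)\right)\right)} = \frac{1}{\left(l^{2} - 2\right) \left(1 + \left(l^{2} - 2\right)\right)} = \frac{1}{\left(-2 + l^{2}\right) \left(1 + \left(-2 + l^{2}\right)\right)} = \frac{1}{\left(-2 + l^{2}\right) \left(-1 + l^{2}\right)} = \frac{1}{\left(-1 + l^{2}\right) \left(-2 + l^{2}\right)}$)
$-4821 - J{\left(-58,-20 \right)} = -4821 - \frac{1}{\left(-1 + \left(-58\right)^{2}\right) \left(-2 + \left(-58\right)^{2}\right)} = -4821 - \frac{1}{\left(-1 + 3364\right) \left(-2 + 3364\right)} = -4821 - \frac{1}{3363 \cdot 3362} = -4821 - \frac{1}{3363} \cdot \frac{1}{3362} = -4821 - \frac{1}{11306406} = - \frac{54508183327}{11306406}$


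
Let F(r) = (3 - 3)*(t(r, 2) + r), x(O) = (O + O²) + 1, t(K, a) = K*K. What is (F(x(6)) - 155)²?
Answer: 24025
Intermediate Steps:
t(K, a) = K²
x(O) = 1 + O + O²
F(r) = 0 (F(r) = (3 - 3)*(r² + r) = 0*(r + r²) = 0)
(F(x(6)) - 155)² = (0 - 155)² = (-155)² = 24025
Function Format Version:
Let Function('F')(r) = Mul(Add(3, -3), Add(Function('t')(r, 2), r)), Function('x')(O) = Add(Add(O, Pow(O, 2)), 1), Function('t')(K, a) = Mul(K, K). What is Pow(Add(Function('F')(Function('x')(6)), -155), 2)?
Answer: 24025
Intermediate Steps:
Function('t')(K, a) = Pow(K, 2)
Function('x')(O) = Add(1, O, Pow(O, 2))
Function('F')(r) = 0 (Function('F')(r) = Mul(Add(3, -3), Add(Pow(r, 2), r)) = Mul(0, Add(r, Pow(r, 2))) = 0)
Pow(Add(Function('F')(Function('x')(6)), -155), 2) = Pow(Add(0, -155), 2) = Pow(-155, 2) = 24025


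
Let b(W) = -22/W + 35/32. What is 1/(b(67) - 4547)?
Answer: -2144/9747127 ≈ -0.00021996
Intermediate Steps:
b(W) = 35/32 - 22/W (b(W) = -22/W + 35*(1/32) = -22/W + 35/32 = 35/32 - 22/W)
1/(b(67) - 4547) = 1/((35/32 - 22/67) - 4547) = 1/(1641/2144 - 4547) = 1/(-9747127/2144) = -2144/9747127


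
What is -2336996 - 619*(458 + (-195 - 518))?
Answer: -2179151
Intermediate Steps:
-2336996 - 619*(458 + (-195 - 518)) = -2336996 - 619*(458 - 713) = -2336996 - 619*(-255) = -2336996 + 157845 = -2179151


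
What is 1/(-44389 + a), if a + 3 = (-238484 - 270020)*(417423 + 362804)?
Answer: -1/396748594800 ≈ -2.5205e-12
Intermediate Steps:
a = -396748550411 (a = -3 + (-238484 - 270020)*(417423 + 362804) = -3 - 508504*780227 = -3 - 396748550408 = -396748550411)
1/(-44389 + a) = 1/(-44389 - 396748550411) = 1/(-396748594800) = -1/396748594800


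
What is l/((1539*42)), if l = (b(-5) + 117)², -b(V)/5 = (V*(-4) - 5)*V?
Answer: 13448/3591 ≈ 3.7449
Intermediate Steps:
b(V) = -5*V*(-5 - 4*V) (b(V) = -5*(V*(-4) - 5)*V = -5*(-4*V - 5)*V = -5*(-5 - 4*V)*V = -5*V*(-5 - 4*V))
l = 242064 (l = (5*(-5)*(5 + 4*(-5)) + 117)² = (5*(-5)*(5 - 20) + 117)² = (5*(-5)*(-15) + 117)² = (375 + 117)² = 492² = 242064)
l/((1539*42)) = 242064/((1539*42)) = 242064/64638 = 242064*(1/64638) = 13448/3591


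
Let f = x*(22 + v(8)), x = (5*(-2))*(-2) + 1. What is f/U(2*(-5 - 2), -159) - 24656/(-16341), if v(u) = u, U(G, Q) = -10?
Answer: -1004827/16341 ≈ -61.491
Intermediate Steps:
x = 21 (x = -10*(-2) + 1 = 20 + 1 = 21)
f = 630 (f = 21*(22 + 8) = 21*30 = 630)
f/U(2*(-5 - 2), -159) - 24656/(-16341) = 630/(-10) - 24656/(-16341) = 630*(-1/10) - 24656*(-1/16341) = -63 + 24656/16341 = -1004827/16341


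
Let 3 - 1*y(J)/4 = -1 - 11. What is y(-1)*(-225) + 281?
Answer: -13219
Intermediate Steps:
y(J) = 60 (y(J) = 12 - 4*(-1 - 11) = 12 - 4*(-12) = 12 + 48 = 60)
y(-1)*(-225) + 281 = 60*(-225) + 281 = -13500 + 281 = -13219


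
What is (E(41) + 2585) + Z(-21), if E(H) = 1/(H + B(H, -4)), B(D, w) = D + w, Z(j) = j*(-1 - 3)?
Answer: 208183/78 ≈ 2669.0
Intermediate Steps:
Z(j) = -4*j (Z(j) = j*(-4) = -4*j)
E(H) = 1/(-4 + 2*H) (E(H) = 1/(H + (H - 4)) = 1/(H + (-4 + H)) = 1/(-4 + 2*H))
(E(41) + 2585) + Z(-21) = (1/(2*(-2 + 41)) + 2585) - 4*(-21) = ((½)/39 + 2585) + 84 = ((½)*(1/39) + 2585) + 84 = (1/78 + 2585) + 84 = 201631/78 + 84 = 208183/78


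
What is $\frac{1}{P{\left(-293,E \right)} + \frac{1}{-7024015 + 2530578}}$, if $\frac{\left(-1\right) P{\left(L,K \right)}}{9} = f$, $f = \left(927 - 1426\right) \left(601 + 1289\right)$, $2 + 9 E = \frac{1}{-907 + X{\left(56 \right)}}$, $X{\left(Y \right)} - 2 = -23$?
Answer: $\frac{4493437}{38140248321629} \approx 1.1781 \cdot 10^{-7}$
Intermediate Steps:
$X{\left(Y \right)} = -21$ ($X{\left(Y \right)} = 2 - 23 = -21$)
$E = - \frac{619}{2784}$ ($E = - \frac{2}{9} + \frac{1}{9 \left(-907 - 21\right)} = - \frac{2}{9} + \frac{1}{9 \left(-928\right)} = - \frac{2}{9} + \frac{1}{9} \left(- \frac{1}{928}\right) = - \frac{2}{9} - \frac{1}{8352} = - \frac{619}{2784} \approx -0.22234$)
$f = -943110$ ($f = \left(-499\right) 1890 = -943110$)
$P{\left(L,K \right)} = 8487990$ ($P{\left(L,K \right)} = \left(-9\right) \left(-943110\right) = 8487990$)
$\frac{1}{P{\left(-293,E \right)} + \frac{1}{-7024015 + 2530578}} = \frac{1}{8487990 + \frac{1}{-7024015 + 2530578}} = \frac{1}{8487990 + \frac{1}{-4493437}} = \frac{1}{8487990 - \frac{1}{4493437}} = \frac{1}{\frac{38140248321629}{4493437}} = \frac{4493437}{38140248321629}$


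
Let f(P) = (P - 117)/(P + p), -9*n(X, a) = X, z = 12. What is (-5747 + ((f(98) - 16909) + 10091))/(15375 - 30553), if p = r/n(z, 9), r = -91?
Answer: 439779/531230 ≈ 0.82785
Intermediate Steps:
n(X, a) = -X/9
p = 273/4 (p = -91/((-⅑*12)) = -91/(-4/3) = -91*(-¾) = 273/4 ≈ 68.250)
f(P) = (-117 + P)/(273/4 + P) (f(P) = (P - 117)/(P + 273/4) = (-117 + P)/(273/4 + P))
(-5747 + ((f(98) - 16909) + 10091))/(15375 - 30553) = (-5747 + ((4*(-117 + 98)/(273 + 4*98) - 16909) + 10091))/(15375 - 30553) = (-5747 + ((4*(-19)/(273 + 392) - 16909) + 10091))/(-15178) = (-5747 + ((4*(-19)/665 - 16909) + 10091))*(-1/15178) = (-5747 + ((4*(1/665)*(-19) - 16909) + 10091))*(-1/15178) = (-5747 + ((-4/35 - 16909) + 10091))*(-1/15178) = (-5747 + (-591819/35 + 10091))*(-1/15178) = (-5747 - 238634/35)*(-1/15178) = -439779/35*(-1/15178) = 439779/531230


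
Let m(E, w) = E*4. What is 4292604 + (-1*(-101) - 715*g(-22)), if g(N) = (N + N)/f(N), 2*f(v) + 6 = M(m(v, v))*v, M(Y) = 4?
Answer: 201725675/47 ≈ 4.2920e+6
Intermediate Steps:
m(E, w) = 4*E
f(v) = -3 + 2*v (f(v) = -3 + (4*v)/2 = -3 + 2*v)
g(N) = 2*N/(-3 + 2*N) (g(N) = (N + N)/(-3 + 2*N) = (2*N)/(-3 + 2*N) = 2*N/(-3 + 2*N))
4292604 + (-1*(-101) - 715*g(-22)) = 4292604 + (-1*(-101) - 1430*(-22)/(-3 + 2*(-22))) = 4292604 + (101 - 1430*(-22)/(-3 - 44)) = 4292604 + (101 - 1430*(-22)/(-47)) = 4292604 + (101 - 1430*(-22)*(-1)/47) = 4292604 + (101 - 715*44/47) = 4292604 + (101 - 31460/47) = 4292604 - 26713/47 = 201725675/47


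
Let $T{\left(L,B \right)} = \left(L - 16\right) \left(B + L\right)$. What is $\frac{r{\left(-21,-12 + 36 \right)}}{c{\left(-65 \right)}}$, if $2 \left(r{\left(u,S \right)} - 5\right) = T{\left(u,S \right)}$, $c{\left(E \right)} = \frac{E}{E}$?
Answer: $- \frac{101}{2} \approx -50.5$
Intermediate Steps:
$T{\left(L,B \right)} = \left(-16 + L\right) \left(B + L\right)$
$c{\left(E \right)} = 1$
$r{\left(u,S \right)} = 5 + \frac{u^{2}}{2} - 8 S - 8 u + \frac{S u}{2}$ ($r{\left(u,S \right)} = 5 + \frac{u^{2} - 16 S - 16 u + S u}{2} = 5 + \left(\frac{u^{2}}{2} - 8 S - 8 u + \frac{S u}{2}\right) = 5 + \frac{u^{2}}{2} - 8 S - 8 u + \frac{S u}{2}$)
$\frac{r{\left(-21,-12 + 36 \right)}}{c{\left(-65 \right)}} = \frac{5 + \frac{\left(-21\right)^{2}}{2} - 8 \left(-12 + 36\right) - -168 + \frac{1}{2} \left(-12 + 36\right) \left(-21\right)}{1} = \left(5 + \frac{1}{2} \cdot 441 - 192 + 168 + \frac{1}{2} \cdot 24 \left(-21\right)\right) 1 = \left(5 + \frac{441}{2} - 192 + 168 - 252\right) 1 = \left(- \frac{101}{2}\right) 1 = - \frac{101}{2}$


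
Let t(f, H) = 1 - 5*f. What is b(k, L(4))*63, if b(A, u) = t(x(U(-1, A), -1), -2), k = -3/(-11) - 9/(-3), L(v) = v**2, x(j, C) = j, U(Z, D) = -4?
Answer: 1323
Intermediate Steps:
k = 36/11 (k = -3*(-1/11) - 9*(-1/3) = 3/11 + 3 = 36/11 ≈ 3.2727)
b(A, u) = 21 (b(A, u) = 1 - 5*(-4) = 1 + 20 = 21)
b(k, L(4))*63 = 21*63 = 1323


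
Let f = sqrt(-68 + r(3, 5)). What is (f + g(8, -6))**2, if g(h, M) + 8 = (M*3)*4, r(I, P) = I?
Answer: (80 - I*sqrt(65))**2 ≈ 6335.0 - 1290.0*I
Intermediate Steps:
g(h, M) = -8 + 12*M (g(h, M) = -8 + (M*3)*4 = -8 + (3*M)*4 = -8 + 12*M)
f = I*sqrt(65) (f = sqrt(-68 + 3) = sqrt(-65) = I*sqrt(65) ≈ 8.0623*I)
(f + g(8, -6))**2 = (I*sqrt(65) + (-8 + 12*(-6)))**2 = (I*sqrt(65) + (-8 - 72))**2 = (I*sqrt(65) - 80)**2 = (-80 + I*sqrt(65))**2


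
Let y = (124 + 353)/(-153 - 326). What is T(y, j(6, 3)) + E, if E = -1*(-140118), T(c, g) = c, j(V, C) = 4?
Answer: 67116045/479 ≈ 1.4012e+5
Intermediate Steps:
y = -477/479 (y = 477/(-479) = 477*(-1/479) = -477/479 ≈ -0.99582)
E = 140118
T(y, j(6, 3)) + E = -477/479 + 140118 = 67116045/479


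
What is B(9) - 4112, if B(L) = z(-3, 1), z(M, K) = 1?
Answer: -4111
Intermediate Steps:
B(L) = 1
B(9) - 4112 = 1 - 4112 = -4111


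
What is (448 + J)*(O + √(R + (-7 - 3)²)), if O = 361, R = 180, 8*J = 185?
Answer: 1360609/8 + 3769*√70/4 ≈ 1.7796e+5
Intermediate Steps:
J = 185/8 (J = (⅛)*185 = 185/8 ≈ 23.125)
(448 + J)*(O + √(R + (-7 - 3)²)) = (448 + 185/8)*(361 + √(180 + (-7 - 3)²)) = 3769*(361 + √(180 + (-10)²))/8 = 3769*(361 + √(180 + 100))/8 = 3769*(361 + √280)/8 = 3769*(361 + 2*√70)/8 = 1360609/8 + 3769*√70/4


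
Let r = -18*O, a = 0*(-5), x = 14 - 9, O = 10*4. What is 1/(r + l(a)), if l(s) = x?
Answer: -1/715 ≈ -0.0013986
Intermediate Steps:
O = 40
x = 5
a = 0
l(s) = 5
r = -720 (r = -18*40 = -720)
1/(r + l(a)) = 1/(-720 + 5) = 1/(-715) = -1/715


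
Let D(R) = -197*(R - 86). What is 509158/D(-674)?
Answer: 254579/74860 ≈ 3.4007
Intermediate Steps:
D(R) = 16942 - 197*R (D(R) = -197*(-86 + R) = 16942 - 197*R)
509158/D(-674) = 509158/(16942 - 197*(-674)) = 509158/(16942 + 132778) = 509158/149720 = 509158*(1/149720) = 254579/74860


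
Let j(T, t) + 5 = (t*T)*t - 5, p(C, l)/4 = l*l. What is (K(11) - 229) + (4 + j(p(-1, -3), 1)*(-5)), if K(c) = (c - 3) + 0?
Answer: -347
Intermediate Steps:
p(C, l) = 4*l**2 (p(C, l) = 4*(l*l) = 4*l**2)
j(T, t) = -10 + T*t**2 (j(T, t) = -5 + ((t*T)*t - 5) = -5 + ((T*t)*t - 5) = -5 + (T*t**2 - 5) = -5 + (-5 + T*t**2) = -10 + T*t**2)
K(c) = -3 + c (K(c) = (-3 + c) + 0 = -3 + c)
(K(11) - 229) + (4 + j(p(-1, -3), 1)*(-5)) = ((-3 + 11) - 229) + (4 + (-10 + (4*(-3)**2)*1**2)*(-5)) = (8 - 229) + (4 + (-10 + (4*9)*1)*(-5)) = -221 + (4 + (-10 + 36*1)*(-5)) = -221 + (4 + (-10 + 36)*(-5)) = -221 + (4 + 26*(-5)) = -221 + (4 - 130) = -221 - 126 = -347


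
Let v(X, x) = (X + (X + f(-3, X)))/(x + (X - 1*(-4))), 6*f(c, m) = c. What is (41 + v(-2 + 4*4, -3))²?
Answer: 66049/36 ≈ 1834.7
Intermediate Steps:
f(c, m) = c/6
v(X, x) = (-½ + 2*X)/(4 + X + x) (v(X, x) = (X + (X + (⅙)*(-3)))/(x + (X - 1*(-4))) = (X + (X - ½))/(x + (X + 4)) = (X + (-½ + X))/(x + (4 + X)) = (-½ + 2*X)/(4 + X + x))
(41 + v(-2 + 4*4, -3))² = (41 + (-½ + 2*(-2 + 4*4))/(4 + (-2 + 4*4) - 3))² = (41 + (-½ + 2*(-2 + 16))/(4 + (-2 + 16) - 3))² = (41 + (-½ + 2*14)/(4 + 14 - 3))² = (41 + (-½ + 28)/15)² = (41 + (1/15)*(55/2))² = (41 + 11/6)² = (257/6)² = 66049/36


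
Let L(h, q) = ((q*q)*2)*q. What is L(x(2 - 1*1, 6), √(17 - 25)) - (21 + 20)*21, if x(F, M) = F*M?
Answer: -861 - 32*I*√2 ≈ -861.0 - 45.255*I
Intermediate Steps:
L(h, q) = 2*q³ (L(h, q) = (q²*2)*q = (2*q²)*q = 2*q³)
L(x(2 - 1*1, 6), √(17 - 25)) - (21 + 20)*21 = 2*(√(17 - 25))³ - (21 + 20)*21 = 2*(√(-8))³ - 41*21 = 2*(2*I*√2)³ - 1*861 = 2*(-16*I*√2) - 861 = -32*I*√2 - 861 = -861 - 32*I*√2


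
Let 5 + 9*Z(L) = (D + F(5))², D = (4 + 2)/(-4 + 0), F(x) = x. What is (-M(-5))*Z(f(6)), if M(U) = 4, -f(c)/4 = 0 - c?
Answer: -29/9 ≈ -3.2222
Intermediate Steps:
f(c) = 4*c (f(c) = -4*(0 - c) = -(-4)*c = 4*c)
D = -3/2 (D = 6/(-4) = 6*(-¼) = -3/2 ≈ -1.5000)
Z(L) = 29/36 (Z(L) = -5/9 + (-3/2 + 5)²/9 = -5/9 + (7/2)²/9 = -5/9 + (⅑)*(49/4) = -5/9 + 49/36 = 29/36)
(-M(-5))*Z(f(6)) = -1*4*(29/36) = -4*29/36 = -29/9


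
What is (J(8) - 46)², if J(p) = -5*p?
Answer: 7396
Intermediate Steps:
(J(8) - 46)² = (-5*8 - 46)² = (-40 - 46)² = (-86)² = 7396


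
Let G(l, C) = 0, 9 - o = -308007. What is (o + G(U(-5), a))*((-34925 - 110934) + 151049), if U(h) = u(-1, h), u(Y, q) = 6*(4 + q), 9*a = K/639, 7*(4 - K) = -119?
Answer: 1598603040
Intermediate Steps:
K = 21 (K = 4 - ⅐*(-119) = 4 + 17 = 21)
o = 308016 (o = 9 - 1*(-308007) = 9 + 308007 = 308016)
a = 7/1917 (a = (21/639)/9 = (21*(1/639))/9 = (⅑)*(7/213) = 7/1917 ≈ 0.0036515)
u(Y, q) = 24 + 6*q
U(h) = 24 + 6*h
(o + G(U(-5), a))*((-34925 - 110934) + 151049) = (308016 + 0)*((-34925 - 110934) + 151049) = 308016*(-145859 + 151049) = 308016*5190 = 1598603040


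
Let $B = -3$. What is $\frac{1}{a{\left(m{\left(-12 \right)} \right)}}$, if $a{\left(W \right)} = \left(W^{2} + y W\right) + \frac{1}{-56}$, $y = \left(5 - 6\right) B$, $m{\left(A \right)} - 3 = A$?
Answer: $\frac{56}{3023} \approx 0.018525$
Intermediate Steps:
$m{\left(A \right)} = 3 + A$
$y = 3$ ($y = \left(5 - 6\right) \left(-3\right) = \left(-1\right) \left(-3\right) = 3$)
$a{\left(W \right)} = - \frac{1}{56} + W^{2} + 3 W$ ($a{\left(W \right)} = \left(W^{2} + 3 W\right) + \frac{1}{-56} = \left(W^{2} + 3 W\right) - \frac{1}{56} = - \frac{1}{56} + W^{2} + 3 W$)
$\frac{1}{a{\left(m{\left(-12 \right)} \right)}} = \frac{1}{- \frac{1}{56} + \left(3 - 12\right)^{2} + 3 \left(3 - 12\right)} = \frac{1}{- \frac{1}{56} + \left(-9\right)^{2} + 3 \left(-9\right)} = \frac{1}{- \frac{1}{56} + 81 - 27} = \frac{1}{\frac{3023}{56}} = \frac{56}{3023}$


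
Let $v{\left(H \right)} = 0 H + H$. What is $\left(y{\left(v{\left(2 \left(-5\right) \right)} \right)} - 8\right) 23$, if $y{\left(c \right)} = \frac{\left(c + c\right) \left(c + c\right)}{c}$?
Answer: $-1104$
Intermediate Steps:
$v{\left(H \right)} = H$ ($v{\left(H \right)} = 0 + H = H$)
$y{\left(c \right)} = 4 c$ ($y{\left(c \right)} = \frac{2 c 2 c}{c} = \frac{4 c^{2}}{c} = 4 c$)
$\left(y{\left(v{\left(2 \left(-5\right) \right)} \right)} - 8\right) 23 = \left(4 \cdot 2 \left(-5\right) - 8\right) 23 = \left(4 \left(-10\right) - 8\right) 23 = \left(-40 - 8\right) 23 = \left(-48\right) 23 = -1104$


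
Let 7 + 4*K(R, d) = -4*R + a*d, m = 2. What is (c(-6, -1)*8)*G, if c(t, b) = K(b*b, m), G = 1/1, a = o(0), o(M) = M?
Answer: -22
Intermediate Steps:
a = 0
K(R, d) = -7/4 - R (K(R, d) = -7/4 + (-4*R + 0*d)/4 = -7/4 + (-4*R + 0)/4 = -7/4 + (-4*R)/4 = -7/4 - R)
G = 1
c(t, b) = -7/4 - b² (c(t, b) = -7/4 - b*b = -7/4 - b²)
(c(-6, -1)*8)*G = ((-7/4 - 1*(-1)²)*8)*1 = ((-7/4 - 1*1)*8)*1 = ((-7/4 - 1)*8)*1 = -11/4*8*1 = -22*1 = -22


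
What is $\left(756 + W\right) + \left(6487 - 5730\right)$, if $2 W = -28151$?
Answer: $- \frac{25125}{2} \approx -12563.0$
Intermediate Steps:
$W = - \frac{28151}{2}$ ($W = \frac{1}{2} \left(-28151\right) = - \frac{28151}{2} \approx -14076.0$)
$\left(756 + W\right) + \left(6487 - 5730\right) = \left(756 - \frac{28151}{2}\right) + \left(6487 - 5730\right) = - \frac{26639}{2} + \left(6487 - 5730\right) = - \frac{26639}{2} + 757 = - \frac{25125}{2}$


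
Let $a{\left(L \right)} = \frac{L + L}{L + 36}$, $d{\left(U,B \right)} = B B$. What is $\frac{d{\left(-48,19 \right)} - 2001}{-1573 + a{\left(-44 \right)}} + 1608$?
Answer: $\frac{1256668}{781} \approx 1609.1$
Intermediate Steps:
$d{\left(U,B \right)} = B^{2}$
$a{\left(L \right)} = \frac{2 L}{36 + L}$
$\frac{d{\left(-48,19 \right)} - 2001}{-1573 + a{\left(-44 \right)}} + 1608 = \frac{19^{2} - 2001}{-1573 + 2 \left(-44\right) \frac{1}{36 - 44}} + 1608 = \frac{361 - 2001}{-1573 + 2 \left(-44\right) \frac{1}{-8}} + 1608 = - \frac{1640}{-1573 + 2 \left(-44\right) \left(- \frac{1}{8}\right)} + 1608 = - \frac{1640}{-1573 + 11} + 1608 = - \frac{1640}{-1562} + 1608 = \left(-1640\right) \left(- \frac{1}{1562}\right) + 1608 = \frac{820}{781} + 1608 = \frac{1256668}{781}$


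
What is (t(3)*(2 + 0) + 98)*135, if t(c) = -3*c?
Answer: 10800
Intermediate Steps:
(t(3)*(2 + 0) + 98)*135 = ((-3*3)*(2 + 0) + 98)*135 = (-9*2 + 98)*135 = (-18 + 98)*135 = 80*135 = 10800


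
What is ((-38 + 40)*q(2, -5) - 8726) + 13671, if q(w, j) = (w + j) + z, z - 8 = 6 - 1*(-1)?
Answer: 4969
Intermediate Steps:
z = 15 (z = 8 + (6 - 1*(-1)) = 8 + (6 + 1) = 8 + 7 = 15)
q(w, j) = 15 + j + w (q(w, j) = (w + j) + 15 = (j + w) + 15 = 15 + j + w)
((-38 + 40)*q(2, -5) - 8726) + 13671 = ((-38 + 40)*(15 - 5 + 2) - 8726) + 13671 = (2*12 - 8726) + 13671 = (24 - 8726) + 13671 = -8702 + 13671 = 4969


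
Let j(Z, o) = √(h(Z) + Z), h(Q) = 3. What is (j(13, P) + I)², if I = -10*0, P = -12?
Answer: 16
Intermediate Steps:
j(Z, o) = √(3 + Z)
I = 0
(j(13, P) + I)² = (√(3 + 13) + 0)² = (√16 + 0)² = (4 + 0)² = 4² = 16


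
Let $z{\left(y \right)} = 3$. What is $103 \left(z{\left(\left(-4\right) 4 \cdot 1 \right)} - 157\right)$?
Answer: $-15862$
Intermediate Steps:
$103 \left(z{\left(\left(-4\right) 4 \cdot 1 \right)} - 157\right) = 103 \left(3 - 157\right) = 103 \left(-154\right) = -15862$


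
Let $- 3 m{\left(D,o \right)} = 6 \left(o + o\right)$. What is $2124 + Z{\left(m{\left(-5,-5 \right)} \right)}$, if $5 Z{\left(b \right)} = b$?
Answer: $2128$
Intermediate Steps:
$m{\left(D,o \right)} = - 4 o$ ($m{\left(D,o \right)} = - \frac{6 \left(o + o\right)}{3} = - \frac{6 \cdot 2 o}{3} = - \frac{12 o}{3} = - 4 o$)
$Z{\left(b \right)} = \frac{b}{5}$
$2124 + Z{\left(m{\left(-5,-5 \right)} \right)} = 2124 + \frac{\left(-4\right) \left(-5\right)}{5} = 2124 + \frac{1}{5} \cdot 20 = 2124 + 4 = 2128$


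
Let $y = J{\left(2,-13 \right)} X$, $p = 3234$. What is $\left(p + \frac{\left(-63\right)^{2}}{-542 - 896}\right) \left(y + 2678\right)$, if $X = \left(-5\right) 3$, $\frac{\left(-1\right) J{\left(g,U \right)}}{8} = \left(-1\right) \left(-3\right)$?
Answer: $\frac{7058068437}{719} \approx 9.8165 \cdot 10^{6}$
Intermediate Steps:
$J{\left(g,U \right)} = -24$ ($J{\left(g,U \right)} = - 8 \left(\left(-1\right) \left(-3\right)\right) = \left(-8\right) 3 = -24$)
$X = -15$
$y = 360$ ($y = \left(-24\right) \left(-15\right) = 360$)
$\left(p + \frac{\left(-63\right)^{2}}{-542 - 896}\right) \left(y + 2678\right) = \left(3234 + \frac{\left(-63\right)^{2}}{-542 - 896}\right) \left(360 + 2678\right) = \left(3234 + \frac{3969}{-1438}\right) 3038 = \left(3234 + 3969 \left(- \frac{1}{1438}\right)\right) 3038 = \left(3234 - \frac{3969}{1438}\right) 3038 = \frac{4646523}{1438} \cdot 3038 = \frac{7058068437}{719}$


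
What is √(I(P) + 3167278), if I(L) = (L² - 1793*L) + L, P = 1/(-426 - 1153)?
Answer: 9*√97491237007/1579 ≈ 1779.7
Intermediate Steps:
P = -1/1579 (P = 1/(-1579) = -1/1579 ≈ -0.00063331)
I(L) = L² - 1792*L
√(I(P) + 3167278) = √(-(-1792 - 1/1579)/1579 + 3167278) = √(-1/1579*(-2829569/1579) + 3167278) = √(2829569/2493241 + 3167278) = √(7896790197567/2493241) = 9*√97491237007/1579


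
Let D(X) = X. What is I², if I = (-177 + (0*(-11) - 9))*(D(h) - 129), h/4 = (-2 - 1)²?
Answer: 299220804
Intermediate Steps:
h = 36 (h = 4*(-2 - 1)² = 4*(-3)² = 4*9 = 36)
I = 17298 (I = (-177 + (0*(-11) - 9))*(36 - 129) = (-177 + (0 - 9))*(-93) = (-177 - 9)*(-93) = -186*(-93) = 17298)
I² = 17298² = 299220804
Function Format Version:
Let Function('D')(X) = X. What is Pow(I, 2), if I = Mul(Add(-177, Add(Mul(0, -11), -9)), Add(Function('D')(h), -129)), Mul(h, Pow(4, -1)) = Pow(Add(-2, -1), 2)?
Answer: 299220804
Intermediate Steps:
h = 36 (h = Mul(4, Pow(Add(-2, -1), 2)) = Mul(4, Pow(-3, 2)) = Mul(4, 9) = 36)
I = 17298 (I = Mul(Add(-177, Add(Mul(0, -11), -9)), Add(36, -129)) = Mul(Add(-177, Add(0, -9)), -93) = Mul(Add(-177, -9), -93) = Mul(-186, -93) = 17298)
Pow(I, 2) = Pow(17298, 2) = 299220804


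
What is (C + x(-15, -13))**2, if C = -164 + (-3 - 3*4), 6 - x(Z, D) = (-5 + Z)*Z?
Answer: 223729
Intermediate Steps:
x(Z, D) = 6 - Z*(-5 + Z) (x(Z, D) = 6 - (-5 + Z)*Z = 6 - Z*(-5 + Z))
C = -179 (C = -164 + (-3 - 12) = -164 - 15 = -179)
(C + x(-15, -13))**2 = (-179 + (6 - 1*(-15)**2 + 5*(-15)))**2 = (-179 + (6 - 1*225 - 75))**2 = (-179 + (6 - 225 - 75))**2 = (-179 - 294)**2 = (-473)**2 = 223729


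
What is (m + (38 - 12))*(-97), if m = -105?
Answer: 7663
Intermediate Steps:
(m + (38 - 12))*(-97) = (-105 + (38 - 12))*(-97) = (-105 + 26)*(-97) = -79*(-97) = 7663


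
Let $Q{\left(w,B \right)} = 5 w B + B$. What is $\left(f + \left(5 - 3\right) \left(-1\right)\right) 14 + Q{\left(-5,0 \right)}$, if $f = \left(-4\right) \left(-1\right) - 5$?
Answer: $-42$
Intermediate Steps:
$Q{\left(w,B \right)} = B + 5 B w$ ($Q{\left(w,B \right)} = 5 B w + B = B + 5 B w$)
$f = -1$ ($f = 4 - 5 = -1$)
$\left(f + \left(5 - 3\right) \left(-1\right)\right) 14 + Q{\left(-5,0 \right)} = \left(-1 + \left(5 - 3\right) \left(-1\right)\right) 14 + 0 \left(1 + 5 \left(-5\right)\right) = \left(-1 + 2 \left(-1\right)\right) 14 + 0 \left(1 - 25\right) = \left(-1 - 2\right) 14 + 0 \left(-24\right) = \left(-3\right) 14 + 0 = -42 + 0 = -42$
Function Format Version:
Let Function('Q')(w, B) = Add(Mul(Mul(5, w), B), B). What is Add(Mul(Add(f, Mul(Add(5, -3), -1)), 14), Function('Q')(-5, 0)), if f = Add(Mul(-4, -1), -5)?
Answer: -42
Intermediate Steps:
Function('Q')(w, B) = Add(B, Mul(5, B, w)) (Function('Q')(w, B) = Add(Mul(5, B, w), B) = Add(B, Mul(5, B, w)))
f = -1 (f = Add(4, -5) = -1)
Add(Mul(Add(f, Mul(Add(5, -3), -1)), 14), Function('Q')(-5, 0)) = Add(Mul(Add(-1, Mul(Add(5, -3), -1)), 14), Mul(0, Add(1, Mul(5, -5)))) = Add(Mul(Add(-1, Mul(2, -1)), 14), Mul(0, Add(1, -25))) = Add(Mul(Add(-1, -2), 14), Mul(0, -24)) = Add(Mul(-3, 14), 0) = Add(-42, 0) = -42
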